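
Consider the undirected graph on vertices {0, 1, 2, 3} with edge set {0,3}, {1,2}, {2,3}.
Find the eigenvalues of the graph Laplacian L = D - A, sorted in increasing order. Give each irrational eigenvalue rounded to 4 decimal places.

With the vertex order [0, 1, 2, 3], the degrees are [1, 1, 2, 2], giving D = diag(1, 1, 2, 2) and L = D - A. The multiplicity of 0 as a Laplacian eigenvalue equals the number of connected components. The eigenvalues sum to 6, which equals trace(L) = 2|E|.

[0, 0.5858, 2, 3.4142]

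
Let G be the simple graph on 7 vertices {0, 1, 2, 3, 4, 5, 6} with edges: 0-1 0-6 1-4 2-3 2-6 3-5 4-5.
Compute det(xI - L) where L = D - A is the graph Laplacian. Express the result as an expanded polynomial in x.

With the vertex order [0, 1, 2, 3, 4, 5, 6], the degrees are [2, 2, 2, 2, 2, 2, 2], giving D = diag(2, 2, 2, 2, 2, 2, 2) and L = D - A. L has integer entries, so p(x) = det(xI - L) has integer coefficients. Expanding the determinant yields x^7 - 14x^6 + 77x^5 - 210x^4 + 294x^3 - 196x^2 + 49x. The coefficient of x^6 equals -trace(L) = -14, matching the sum of degrees. The largest eigenvalue, 3.8019, is at most the vertex count 7.

x^7 - 14x^6 + 77x^5 - 210x^4 + 294x^3 - 196x^2 + 49x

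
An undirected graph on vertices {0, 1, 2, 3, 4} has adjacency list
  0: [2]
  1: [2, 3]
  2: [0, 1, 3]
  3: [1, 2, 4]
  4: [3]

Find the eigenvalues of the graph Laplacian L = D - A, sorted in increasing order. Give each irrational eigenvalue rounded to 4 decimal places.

[0, 0.6972, 1.3820, 3.6180, 4.3028]

Reading degrees in the order [0, 1, 2, 3, 4] gives [1, 2, 3, 3, 1]; set D = diag(1, 2, 3, 3, 1) and form L = D - A. The multiplicity of 0 as a Laplacian eigenvalue equals the number of connected components. The eigenvalues sum to 10, which equals trace(L) = 2|E|. There is one zero in the spectrum, matching the 1 component.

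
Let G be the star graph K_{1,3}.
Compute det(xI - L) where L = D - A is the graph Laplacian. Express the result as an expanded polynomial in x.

The graph has 4 vertices and degree multiset [3, 1, 1, 1]; D is the diagonal matrix of degrees and L = D - A. The eigenvalues of L are [0, 1, 1, 4]; the characteristic polynomial is the product of (x - lambda_i), which multiplies out to x^4 - 6x^3 + 9x^2 - 4x. The constant term is 0 because L is singular (the all-ones vector lies in its kernel). There is one zero in the spectrum, matching the 1 component.

x^4 - 6x^3 + 9x^2 - 4x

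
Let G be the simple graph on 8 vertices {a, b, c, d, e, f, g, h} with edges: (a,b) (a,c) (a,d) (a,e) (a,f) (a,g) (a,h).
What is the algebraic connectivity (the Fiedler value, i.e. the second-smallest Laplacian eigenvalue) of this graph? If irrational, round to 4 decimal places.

1

Each diagonal entry of L is the vertex degree and each off-diagonal entry is -1 where an edge is present, 0 otherwise; in the order [a, b, c, d, e, f, g, h] the diagonal is [7, 1, 1, 1, 1, 1, 1, 1]. The sorted Laplacian eigenvalues are [0, 1, 1, 1, 1, 1, 1, 8]; the algebraic connectivity is the second entry, 1.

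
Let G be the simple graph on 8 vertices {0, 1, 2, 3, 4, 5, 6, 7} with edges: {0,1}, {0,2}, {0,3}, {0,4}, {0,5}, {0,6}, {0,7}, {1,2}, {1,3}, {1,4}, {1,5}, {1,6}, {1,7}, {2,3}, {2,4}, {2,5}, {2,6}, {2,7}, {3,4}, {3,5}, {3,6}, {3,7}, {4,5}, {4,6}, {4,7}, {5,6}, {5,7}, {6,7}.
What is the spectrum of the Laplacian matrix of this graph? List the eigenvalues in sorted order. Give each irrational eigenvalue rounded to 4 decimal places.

Reading degrees in the order [0, 1, 2, 3, 4, 5, 6, 7] gives [7, 7, 7, 7, 7, 7, 7, 7]; set D = diag(7, 7, 7, 7, 7, 7, 7, 7) and form L = D - A. Since every row of L sums to 0, the all-ones vector is in the kernel and 0 is an eigenvalue. The single zero eigenvalue shows the graph is connected.

[0, 8, 8, 8, 8, 8, 8, 8]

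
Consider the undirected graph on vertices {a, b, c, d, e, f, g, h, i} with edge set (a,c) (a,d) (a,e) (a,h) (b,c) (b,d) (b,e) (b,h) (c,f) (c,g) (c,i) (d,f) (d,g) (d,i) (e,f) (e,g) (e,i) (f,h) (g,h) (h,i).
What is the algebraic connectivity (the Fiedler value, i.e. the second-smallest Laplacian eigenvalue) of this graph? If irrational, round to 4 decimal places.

4

Each diagonal entry of L is the vertex degree and each off-diagonal entry is -1 where an edge is present, 0 otherwise; in the order [a, b, c, d, e, f, g, h, i] the diagonal is [4, 4, 5, 5, 5, 4, 4, 5, 4]. Computing the eigenvalues of L and sorting gives [0, 4, 4, 4, 4, 5, 5, 5, 9]. The Fiedler value lambda_2 = 4 is strictly positive, so the graph is connected. There is one zero in the spectrum, matching the 1 component.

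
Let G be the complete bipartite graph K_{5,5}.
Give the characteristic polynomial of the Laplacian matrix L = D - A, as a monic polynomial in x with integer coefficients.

The graph has 10 vertices and degree multiset [5, 5, 5, 5, 5, 5, 5, 5, 5, 5]; D is the diagonal matrix of degrees and L = D - A. The eigenvalues of L are [0, 5, 5, 5, 5, 5, 5, 5, 5, 10]; the characteristic polynomial is the product of (x - lambda_i), which multiplies out to x^10 - 50x^9 + 1100x^8 - 14000x^7 + 113750x^6 - 612500x^5 + 2187500x^4 - 5000000x^3 + 6640625x^2 - 3906250x. Since p(0) = det(-L) = 0, x divides p(x). The largest eigenvalue, 10, is at most the vertex count 10.

x^10 - 50x^9 + 1100x^8 - 14000x^7 + 113750x^6 - 612500x^5 + 2187500x^4 - 5000000x^3 + 6640625x^2 - 3906250x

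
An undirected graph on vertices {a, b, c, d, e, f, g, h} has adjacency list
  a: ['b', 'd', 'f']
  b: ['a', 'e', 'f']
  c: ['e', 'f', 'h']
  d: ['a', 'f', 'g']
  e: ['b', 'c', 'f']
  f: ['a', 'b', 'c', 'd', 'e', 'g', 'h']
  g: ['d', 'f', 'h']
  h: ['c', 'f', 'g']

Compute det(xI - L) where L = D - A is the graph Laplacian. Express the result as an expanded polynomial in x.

Reading degrees in the order [a, b, c, d, e, f, g, h] gives [3, 3, 3, 3, 3, 7, 3, 3]; set D = diag(3, 3, 3, 3, 3, 7, 3, 3) and form L = D - A. Computing det(xI - L) by cofactor expansion (or equivalently via sum-over-permutations) gives x^8 - 28x^7 + 322x^6 - 1974x^5 + 6965x^4 - 14126x^3 + 15225x^2 - 6728x. The constant term is 0 because L is singular (the all-ones vector lies in its kernel). The largest eigenvalue, 8, is at most the vertex count 8. There is one zero in the spectrum, matching the 1 component.

x^8 - 28x^7 + 322x^6 - 1974x^5 + 6965x^4 - 14126x^3 + 15225x^2 - 6728x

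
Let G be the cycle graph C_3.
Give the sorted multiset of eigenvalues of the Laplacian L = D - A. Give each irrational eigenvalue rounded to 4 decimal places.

The graph has 3 vertices and degree multiset [2, 2, 2]; D is the diagonal matrix of degrees and L = D - A. Since every row of L sums to 0, the all-ones vector is in the kernel and 0 is an eigenvalue. The eigenvalues sum to 6, which equals trace(L) = 2|E|.

[0, 3, 3]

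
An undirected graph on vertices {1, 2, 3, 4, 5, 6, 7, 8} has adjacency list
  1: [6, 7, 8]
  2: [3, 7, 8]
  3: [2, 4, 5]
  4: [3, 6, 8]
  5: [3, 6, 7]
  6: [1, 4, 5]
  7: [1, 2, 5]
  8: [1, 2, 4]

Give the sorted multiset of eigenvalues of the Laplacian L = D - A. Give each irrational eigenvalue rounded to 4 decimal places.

With the vertex order [1, 2, 3, 4, 5, 6, 7, 8], the degrees are [3, 3, 3, 3, 3, 3, 3, 3], giving D = diag(3, 3, 3, 3, 3, 3, 3, 3) and L = D - A. L is symmetric positive semidefinite, so every eigenvalue is real and nonnegative. The single zero eigenvalue shows the graph is connected. There is one zero in the spectrum, matching the 1 component.

[0, 2, 2, 2, 4, 4, 4, 6]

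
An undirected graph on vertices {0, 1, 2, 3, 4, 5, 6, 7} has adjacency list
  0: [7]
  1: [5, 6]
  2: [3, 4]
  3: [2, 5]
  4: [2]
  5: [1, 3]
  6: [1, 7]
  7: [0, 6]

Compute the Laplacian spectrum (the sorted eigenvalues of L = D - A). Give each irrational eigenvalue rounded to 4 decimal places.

With the vertex order [0, 1, 2, 3, 4, 5, 6, 7], the degrees are [1, 2, 2, 2, 1, 2, 2, 2], giving D = diag(1, 2, 2, 2, 1, 2, 2, 2) and L = D - A. L is symmetric positive semidefinite, so every eigenvalue is real and nonnegative. By the matrix-tree theorem the graph has (1/8) * product of the nonzero eigenvalues = 1 spanning tree.

[0, 0.1522, 0.5858, 1.2346, 2, 2.7654, 3.4142, 3.8478]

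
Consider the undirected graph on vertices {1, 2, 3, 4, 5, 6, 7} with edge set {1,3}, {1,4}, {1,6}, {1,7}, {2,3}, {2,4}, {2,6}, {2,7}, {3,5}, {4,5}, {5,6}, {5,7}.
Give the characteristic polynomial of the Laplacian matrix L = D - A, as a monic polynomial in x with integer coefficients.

With the vertex order [1, 2, 3, 4, 5, 6, 7], the degrees are [4, 4, 3, 3, 4, 3, 3], giving D = diag(4, 4, 3, 3, 4, 3, 3) and L = D - A. L has integer entries, so p(x) = det(xI - L) has integer coefficients. Expanding the determinant yields x^7 - 24x^6 + 234x^5 - 1192x^4 + 3357x^3 - 4968x^2 + 3024x. The coefficient of x^6 equals -trace(L) = -24, matching the sum of degrees. The eigenvalues sum to 24, which equals trace(L) = 2|E|. There is one zero in the spectrum, matching the 1 component.

x^7 - 24x^6 + 234x^5 - 1192x^4 + 3357x^3 - 4968x^2 + 3024x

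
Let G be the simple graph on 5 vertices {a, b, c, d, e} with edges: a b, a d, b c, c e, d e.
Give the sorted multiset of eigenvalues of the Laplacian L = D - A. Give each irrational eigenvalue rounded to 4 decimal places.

With the vertex order [a, b, c, d, e], the degrees are [2, 2, 2, 2, 2], giving D = diag(2, 2, 2, 2, 2) and L = D - A. Diagonalising L (or applying a numerical eigensolver to the 5x5 matrix) gives the spectrum above. The eigenvalues sum to 10, which equals trace(L) = 2|E|.

[0, 1.3820, 1.3820, 3.6180, 3.6180]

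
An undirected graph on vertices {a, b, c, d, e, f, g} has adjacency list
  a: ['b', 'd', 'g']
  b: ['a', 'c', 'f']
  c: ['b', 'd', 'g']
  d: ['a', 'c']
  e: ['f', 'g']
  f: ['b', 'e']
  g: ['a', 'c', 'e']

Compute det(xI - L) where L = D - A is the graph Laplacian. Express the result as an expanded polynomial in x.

Reading degrees in the order [a, b, c, d, e, f, g] gives [3, 3, 3, 2, 2, 2, 3]; set D = diag(3, 3, 3, 2, 2, 2, 3) and form L = D - A. L has integer entries, so p(x) = det(xI - L) has integer coefficients. Expanding the determinant yields x^7 - 18x^6 + 129x^5 - 470x^4 + 914x^3 - 892x^2 + 336x. The coefficient of x^6 equals -trace(L) = -18, matching the sum of degrees. By the matrix-tree theorem the graph has (1/7) * product of the nonzero eigenvalues = 48 spanning trees.

x^7 - 18x^6 + 129x^5 - 470x^4 + 914x^3 - 892x^2 + 336x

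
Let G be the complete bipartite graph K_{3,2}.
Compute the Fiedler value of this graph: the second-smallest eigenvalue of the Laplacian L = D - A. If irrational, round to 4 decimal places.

2

The graph has 5 vertices and degree multiset [3, 3, 2, 2, 2]; D is the diagonal matrix of degrees and L = D - A. Computing the eigenvalues of L and sorting gives [0, 2, 2, 3, 5]. The Fiedler value lambda_2 = 2 is strictly positive, so the graph is connected.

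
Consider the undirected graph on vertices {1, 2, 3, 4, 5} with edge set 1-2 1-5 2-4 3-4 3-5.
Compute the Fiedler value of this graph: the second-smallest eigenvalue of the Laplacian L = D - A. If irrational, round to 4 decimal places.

Each diagonal entry of L is the vertex degree and each off-diagonal entry is -1 where an edge is present, 0 otherwise; in the order [1, 2, 3, 4, 5] the diagonal is [2, 2, 2, 2, 2]. The smallest Laplacian eigenvalue is always 0. The next one, lambda_2 = 1.3820, measures how hard the graph is to disconnect: larger values mean better connectivity. By the matrix-tree theorem the graph has (1/5) * product of the nonzero eigenvalues = 5 spanning trees.

1.3820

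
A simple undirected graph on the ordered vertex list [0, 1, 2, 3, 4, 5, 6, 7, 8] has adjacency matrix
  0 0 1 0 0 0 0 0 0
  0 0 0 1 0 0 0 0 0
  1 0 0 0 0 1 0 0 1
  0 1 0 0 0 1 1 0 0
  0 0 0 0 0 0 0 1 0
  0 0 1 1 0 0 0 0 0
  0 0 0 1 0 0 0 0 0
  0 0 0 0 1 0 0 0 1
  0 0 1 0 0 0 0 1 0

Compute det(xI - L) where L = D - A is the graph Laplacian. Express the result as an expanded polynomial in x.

Each diagonal entry of L is the vertex degree and each off-diagonal entry is -1 where an edge is present, 0 otherwise; in the order [0, 1, 2, 3, 4, 5, 6, 7, 8] the diagonal is [1, 1, 3, 3, 1, 2, 1, 2, 2]. Computing det(xI - L) by cofactor expansion (or equivalently via sum-over-permutations) gives x^9 - 16x^8 + 103x^7 - 344x^6 + 643x^5 - 678x^4 + 384x^3 - 102x^2 + 9x. The coefficient of x^8 equals -trace(L) = -16, matching the sum of degrees. The eigenvalues sum to 16, which equals trace(L) = 2|E|.

x^9 - 16x^8 + 103x^7 - 344x^6 + 643x^5 - 678x^4 + 384x^3 - 102x^2 + 9x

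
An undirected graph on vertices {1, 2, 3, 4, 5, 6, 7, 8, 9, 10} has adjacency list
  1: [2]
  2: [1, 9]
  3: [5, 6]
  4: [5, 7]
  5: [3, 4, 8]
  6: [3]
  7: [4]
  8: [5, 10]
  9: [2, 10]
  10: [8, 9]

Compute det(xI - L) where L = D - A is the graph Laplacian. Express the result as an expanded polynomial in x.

x^10 - 18x^9 + 135x^8 - 548x^7 + 1308x^6 - 1866x^5 + 1547x^4 - 692x^3 + 145x^2 - 10x

Reading degrees in the order [1, 2, 3, 4, 5, 6, 7, 8, 9, 10] gives [1, 2, 2, 2, 3, 1, 1, 2, 2, 2]; set D = diag(1, 2, 2, 2, 3, 1, 1, 2, 2, 2) and form L = D - A. Computing det(xI - L) by cofactor expansion (or equivalently via sum-over-permutations) gives x^10 - 18x^9 + 135x^8 - 548x^7 + 1308x^6 - 1866x^5 + 1547x^4 - 692x^3 + 145x^2 - 10x. Since p(0) = det(-L) = 0, x divides p(x).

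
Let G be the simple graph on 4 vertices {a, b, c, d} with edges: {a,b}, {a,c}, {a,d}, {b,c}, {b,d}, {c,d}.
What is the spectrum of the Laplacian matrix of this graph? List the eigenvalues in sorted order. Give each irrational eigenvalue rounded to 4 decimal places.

[0, 4, 4, 4]

With the vertex order [a, b, c, d], the degrees are [3, 3, 3, 3], giving D = diag(3, 3, 3, 3) and L = D - A. The multiplicity of 0 as a Laplacian eigenvalue equals the number of connected components. By the matrix-tree theorem the graph has (1/4) * product of the nonzero eigenvalues = 16 spanning trees.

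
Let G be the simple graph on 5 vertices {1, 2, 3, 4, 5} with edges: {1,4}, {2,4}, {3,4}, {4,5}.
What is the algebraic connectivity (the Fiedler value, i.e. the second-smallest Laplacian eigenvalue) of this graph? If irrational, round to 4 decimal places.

1

Reading degrees in the order [1, 2, 3, 4, 5] gives [1, 1, 1, 4, 1]; set D = diag(1, 1, 1, 4, 1) and form L = D - A. Computing the eigenvalues of L and sorting gives [0, 1, 1, 1, 5]. The Fiedler value lambda_2 = 1 is strictly positive, so the graph is connected. The eigenvalues sum to 8, which equals trace(L) = 2|E|.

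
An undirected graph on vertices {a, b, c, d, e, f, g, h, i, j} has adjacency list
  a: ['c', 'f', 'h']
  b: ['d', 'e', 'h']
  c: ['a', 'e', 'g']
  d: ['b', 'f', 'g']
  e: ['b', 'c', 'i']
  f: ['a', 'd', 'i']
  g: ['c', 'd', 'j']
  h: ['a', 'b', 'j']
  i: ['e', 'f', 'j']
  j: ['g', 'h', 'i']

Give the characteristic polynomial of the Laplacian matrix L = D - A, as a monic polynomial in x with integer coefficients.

x^10 - 30x^9 + 390x^8 - 2880x^7 + 13305x^6 - 39882x^5 + 77640x^4 - 94800x^3 + 66000x^2 - 20000x

Each diagonal entry of L is the vertex degree and each off-diagonal entry is -1 where an edge is present, 0 otherwise; in the order [a, b, c, d, e, f, g, h, i, j] the diagonal is [3, 3, 3, 3, 3, 3, 3, 3, 3, 3]. Computing det(xI - L) by cofactor expansion (or equivalently via sum-over-permutations) gives x^10 - 30x^9 + 390x^8 - 2880x^7 + 13305x^6 - 39882x^5 + 77640x^4 - 94800x^3 + 66000x^2 - 20000x. The constant term is 0 because L is singular (the all-ones vector lies in its kernel). There is one zero in the spectrum, matching the 1 component.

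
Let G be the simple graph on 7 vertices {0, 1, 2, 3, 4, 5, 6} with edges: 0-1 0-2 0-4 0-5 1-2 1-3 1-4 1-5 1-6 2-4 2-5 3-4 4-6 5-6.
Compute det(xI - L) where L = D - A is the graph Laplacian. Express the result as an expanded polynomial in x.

Reading degrees in the order [0, 1, 2, 3, 4, 5, 6] gives [4, 6, 4, 2, 5, 4, 3]; set D = diag(4, 6, 4, 2, 5, 4, 3) and form L = D - A. L has integer entries, so p(x) = det(xI - L) has integer coefficients. Expanding the determinant yields x^7 - 28x^6 + 317x^5 - 1850x^4 + 5841x^3 - 9402x^2 + 5985x. The coefficient of x^6 equals -trace(L) = -28, matching the sum of degrees. There is one zero in the spectrum, matching the 1 component.

x^7 - 28x^6 + 317x^5 - 1850x^4 + 5841x^3 - 9402x^2 + 5985x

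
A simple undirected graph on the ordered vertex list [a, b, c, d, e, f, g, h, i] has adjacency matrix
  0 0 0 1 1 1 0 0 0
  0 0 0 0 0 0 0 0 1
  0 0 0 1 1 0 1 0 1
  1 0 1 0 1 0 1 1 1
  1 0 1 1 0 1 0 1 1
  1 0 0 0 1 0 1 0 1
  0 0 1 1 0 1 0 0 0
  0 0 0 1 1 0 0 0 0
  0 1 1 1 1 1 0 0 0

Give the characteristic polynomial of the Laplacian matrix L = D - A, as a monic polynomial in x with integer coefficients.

With the vertex order [a, b, c, d, e, f, g, h, i], the degrees are [3, 1, 4, 6, 6, 4, 3, 2, 5], giving D = diag(3, 1, 4, 6, 6, 4, 3, 2, 5) and L = D - A. Computing det(xI - L) by cofactor expansion (or equivalently via sum-over-permutations) gives x^9 - 34x^8 + 485x^7 - 3772x^6 + 17391x^5 - 48324x^4 + 78275x^3 - 66642x^2 + 22311x. Since p(0) = det(-L) = 0, x divides p(x). The largest eigenvalue, 7.4925, is at most the vertex count 9.

x^9 - 34x^8 + 485x^7 - 3772x^6 + 17391x^5 - 48324x^4 + 78275x^3 - 66642x^2 + 22311x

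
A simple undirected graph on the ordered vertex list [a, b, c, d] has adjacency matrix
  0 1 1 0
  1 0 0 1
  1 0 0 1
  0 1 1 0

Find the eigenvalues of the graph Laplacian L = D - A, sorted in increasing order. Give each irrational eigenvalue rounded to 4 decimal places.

[0, 2, 2, 4]

Each diagonal entry of L is the vertex degree and each off-diagonal entry is -1 where an edge is present, 0 otherwise; in the order [a, b, c, d] the diagonal is [2, 2, 2, 2]. The multiplicity of 0 as a Laplacian eigenvalue equals the number of connected components. The single zero eigenvalue shows the graph is connected. The largest eigenvalue, 4, is at most the vertex count 4.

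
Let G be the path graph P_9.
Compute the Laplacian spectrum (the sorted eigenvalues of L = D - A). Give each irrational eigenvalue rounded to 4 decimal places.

The graph has 9 vertices and degree multiset [2, 2, 2, 2, 2, 2, 2, 1, 1]; D is the diagonal matrix of degrees and L = D - A. L is symmetric positive semidefinite, so every eigenvalue is real and nonnegative.

[0, 0.1206, 0.4679, 1, 1.6527, 2.3473, 3, 3.5321, 3.8794]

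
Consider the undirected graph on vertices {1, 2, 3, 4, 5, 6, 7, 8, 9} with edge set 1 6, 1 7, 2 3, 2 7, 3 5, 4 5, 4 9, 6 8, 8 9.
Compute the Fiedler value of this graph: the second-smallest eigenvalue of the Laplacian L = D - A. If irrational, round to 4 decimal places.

Reading degrees in the order [1, 2, 3, 4, 5, 6, 7, 8, 9] gives [2, 2, 2, 2, 2, 2, 2, 2, 2]; set D = diag(2, 2, 2, 2, 2, 2, 2, 2, 2) and form L = D - A. The sorted Laplacian eigenvalues are [0, 0.4679, 0.4679, 1.6527, 1.6527, 3, 3, 3.8794, 3.8794]; the algebraic connectivity is the second entry, 0.4679. The eigenvalues sum to 18, which equals trace(L) = 2|E|.

0.4679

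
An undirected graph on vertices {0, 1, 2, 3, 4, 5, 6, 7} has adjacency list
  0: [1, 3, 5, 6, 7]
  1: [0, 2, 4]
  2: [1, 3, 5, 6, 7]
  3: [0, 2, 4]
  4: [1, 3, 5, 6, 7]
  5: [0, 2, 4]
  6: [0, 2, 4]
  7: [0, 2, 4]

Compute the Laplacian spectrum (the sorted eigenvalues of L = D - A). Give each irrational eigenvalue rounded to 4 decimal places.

Reading degrees in the order [0, 1, 2, 3, 4, 5, 6, 7] gives [5, 3, 5, 3, 5, 3, 3, 3]; set D = diag(5, 3, 5, 3, 5, 3, 3, 3) and form L = D - A. L is symmetric positive semidefinite, so every eigenvalue is real and nonnegative. The single zero eigenvalue shows the graph is connected. By the matrix-tree theorem the graph has (1/8) * product of the nonzero eigenvalues = 2025 spanning trees.

[0, 3, 3, 3, 3, 5, 5, 8]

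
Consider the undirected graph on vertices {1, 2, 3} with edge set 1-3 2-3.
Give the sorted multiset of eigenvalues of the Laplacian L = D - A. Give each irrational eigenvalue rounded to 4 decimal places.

Reading degrees in the order [1, 2, 3] gives [1, 1, 2]; set D = diag(1, 1, 2) and form L = D - A. L is symmetric positive semidefinite, so every eigenvalue is real and nonnegative. There is one zero in the spectrum, matching the 1 component.

[0, 1, 3]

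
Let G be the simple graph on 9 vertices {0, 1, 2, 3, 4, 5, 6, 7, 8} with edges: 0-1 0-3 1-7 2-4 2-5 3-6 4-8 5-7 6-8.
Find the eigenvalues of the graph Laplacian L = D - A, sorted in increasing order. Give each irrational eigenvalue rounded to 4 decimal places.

[0, 0.4679, 0.4679, 1.6527, 1.6527, 3, 3, 3.8794, 3.8794]

Each diagonal entry of L is the vertex degree and each off-diagonal entry is -1 where an edge is present, 0 otherwise; in the order [0, 1, 2, 3, 4, 5, 6, 7, 8] the diagonal is [2, 2, 2, 2, 2, 2, 2, 2, 2]. L is symmetric positive semidefinite, so every eigenvalue is real and nonnegative. By the matrix-tree theorem the graph has (1/9) * product of the nonzero eigenvalues = 9 spanning trees. The eigenvalues sum to 18, which equals trace(L) = 2|E|.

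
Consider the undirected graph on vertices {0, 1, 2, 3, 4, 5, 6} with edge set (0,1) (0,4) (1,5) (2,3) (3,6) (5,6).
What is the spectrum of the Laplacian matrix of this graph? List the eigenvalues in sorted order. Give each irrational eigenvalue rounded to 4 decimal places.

[0, 0.1981, 0.7530, 1.5550, 2.4450, 3.2470, 3.8019]

With the vertex order [0, 1, 2, 3, 4, 5, 6], the degrees are [2, 2, 1, 2, 1, 2, 2], giving D = diag(2, 2, 1, 2, 1, 2, 2) and L = D - A. The multiplicity of 0 as a Laplacian eigenvalue equals the number of connected components. The single zero eigenvalue shows the graph is connected.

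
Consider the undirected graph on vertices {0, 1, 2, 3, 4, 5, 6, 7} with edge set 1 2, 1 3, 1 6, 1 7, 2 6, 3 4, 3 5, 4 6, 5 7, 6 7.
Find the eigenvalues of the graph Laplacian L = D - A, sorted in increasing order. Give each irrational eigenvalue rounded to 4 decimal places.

Each diagonal entry of L is the vertex degree and each off-diagonal entry is -1 where an edge is present, 0 otherwise; in the order [0, 1, 2, 3, 4, 5, 6, 7] the diagonal is [0, 4, 2, 3, 2, 2, 4, 3]. L is symmetric positive semidefinite, so every eigenvalue is real and nonnegative. The 2 zero eigenvalues correspond to the 2 connected components. The largest eigenvalue, 5.5858, is at most the vertex count 8.

[0, 0, 1.3358, 1.6656, 2.8234, 3.4640, 5.1254, 5.5858]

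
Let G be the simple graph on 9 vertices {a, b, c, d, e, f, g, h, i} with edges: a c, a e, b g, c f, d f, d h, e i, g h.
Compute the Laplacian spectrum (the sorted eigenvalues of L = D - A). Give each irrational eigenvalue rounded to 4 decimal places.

Reading degrees in the order [a, b, c, d, e, f, g, h, i] gives [2, 1, 2, 2, 2, 2, 2, 2, 1]; set D = diag(2, 1, 2, 2, 2, 2, 2, 2, 1) and form L = D - A. Diagonalising L (or applying a numerical eigensolver to the 9x9 matrix) gives the spectrum above. The largest eigenvalue, 3.8794, is at most the vertex count 9.

[0, 0.1206, 0.4679, 1, 1.6527, 2.3473, 3, 3.5321, 3.8794]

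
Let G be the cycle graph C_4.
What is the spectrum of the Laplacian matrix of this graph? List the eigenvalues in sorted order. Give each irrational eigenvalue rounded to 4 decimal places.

The graph has 4 vertices and degree multiset [2, 2, 2, 2]; D is the diagonal matrix of degrees and L = D - A. The multiplicity of 0 as a Laplacian eigenvalue equals the number of connected components.

[0, 2, 2, 4]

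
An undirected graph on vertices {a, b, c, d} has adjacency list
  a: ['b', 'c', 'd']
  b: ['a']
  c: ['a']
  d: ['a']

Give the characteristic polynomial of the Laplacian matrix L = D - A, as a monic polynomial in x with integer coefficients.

x^4 - 6x^3 + 9x^2 - 4x

Each diagonal entry of L is the vertex degree and each off-diagonal entry is -1 where an edge is present, 0 otherwise; in the order [a, b, c, d] the diagonal is [3, 1, 1, 1]. L has integer entries, so p(x) = det(xI - L) has integer coefficients. Expanding the determinant yields x^4 - 6x^3 + 9x^2 - 4x. The constant term is 0 because L is singular (the all-ones vector lies in its kernel). The eigenvalues sum to 6, which equals trace(L) = 2|E|. The largest eigenvalue, 4, is at most the vertex count 4.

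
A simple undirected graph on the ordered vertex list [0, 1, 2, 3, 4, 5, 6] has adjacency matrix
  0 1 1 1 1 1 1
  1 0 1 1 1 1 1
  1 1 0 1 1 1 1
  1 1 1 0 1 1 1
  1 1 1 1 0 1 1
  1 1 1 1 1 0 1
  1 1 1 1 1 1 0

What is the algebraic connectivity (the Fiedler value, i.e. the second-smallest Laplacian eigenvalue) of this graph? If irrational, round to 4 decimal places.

Each diagonal entry of L is the vertex degree and each off-diagonal entry is -1 where an edge is present, 0 otherwise; in the order [0, 1, 2, 3, 4, 5, 6] the diagonal is [6, 6, 6, 6, 6, 6, 6]. The sorted Laplacian eigenvalues are [0, 7, 7, 7, 7, 7, 7]; the algebraic connectivity is the second entry, 7.

7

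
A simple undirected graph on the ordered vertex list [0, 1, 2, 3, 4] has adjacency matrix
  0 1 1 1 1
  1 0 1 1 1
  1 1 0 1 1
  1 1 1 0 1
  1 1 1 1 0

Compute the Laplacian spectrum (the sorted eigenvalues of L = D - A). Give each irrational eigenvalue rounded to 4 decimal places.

Each diagonal entry of L is the vertex degree and each off-diagonal entry is -1 where an edge is present, 0 otherwise; in the order [0, 1, 2, 3, 4] the diagonal is [4, 4, 4, 4, 4]. Since every row of L sums to 0, the all-ones vector is in the kernel and 0 is an eigenvalue. By the matrix-tree theorem the graph has (1/5) * product of the nonzero eigenvalues = 125 spanning trees. The largest eigenvalue, 5, is at most the vertex count 5.

[0, 5, 5, 5, 5]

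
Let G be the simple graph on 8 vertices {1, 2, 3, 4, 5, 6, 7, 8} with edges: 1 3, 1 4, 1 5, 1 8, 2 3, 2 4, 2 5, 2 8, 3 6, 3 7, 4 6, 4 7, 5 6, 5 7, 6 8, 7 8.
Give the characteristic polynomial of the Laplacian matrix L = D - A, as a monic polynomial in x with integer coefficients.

Reading degrees in the order [1, 2, 3, 4, 5, 6, 7, 8] gives [4, 4, 4, 4, 4, 4, 4, 4]; set D = diag(4, 4, 4, 4, 4, 4, 4, 4) and form L = D - A. The eigenvalues of L are [0, 4, 4, 4, 4, 4, 4, 8]; the characteristic polynomial is the product of (x - lambda_i), which multiplies out to x^8 - 32x^7 + 432x^6 - 3200x^5 + 14080x^4 - 36864x^3 + 53248x^2 - 32768x. The constant term is 0 because L is singular (the all-ones vector lies in its kernel). The largest eigenvalue, 8, is at most the vertex count 8. The eigenvalues sum to 32, which equals trace(L) = 2|E|.

x^8 - 32x^7 + 432x^6 - 3200x^5 + 14080x^4 - 36864x^3 + 53248x^2 - 32768x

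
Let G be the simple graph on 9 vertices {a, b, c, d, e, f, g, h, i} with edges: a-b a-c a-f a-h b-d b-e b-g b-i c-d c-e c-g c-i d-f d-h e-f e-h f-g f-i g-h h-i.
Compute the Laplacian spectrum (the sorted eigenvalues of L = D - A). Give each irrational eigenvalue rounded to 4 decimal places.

[0, 4, 4, 4, 4, 5, 5, 5, 9]

With the vertex order [a, b, c, d, e, f, g, h, i], the degrees are [4, 5, 5, 4, 4, 5, 4, 5, 4], giving D = diag(4, 5, 5, 4, 4, 5, 4, 5, 4) and L = D - A. The multiplicity of 0 as a Laplacian eigenvalue equals the number of connected components. The single zero eigenvalue shows the graph is connected. The eigenvalues sum to 40, which equals trace(L) = 2|E|.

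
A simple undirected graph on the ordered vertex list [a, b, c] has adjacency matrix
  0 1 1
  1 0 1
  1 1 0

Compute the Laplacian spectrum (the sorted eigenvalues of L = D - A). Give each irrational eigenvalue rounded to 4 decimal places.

With the vertex order [a, b, c], the degrees are [2, 2, 2], giving D = diag(2, 2, 2) and L = D - A. L is symmetric positive semidefinite, so every eigenvalue is real and nonnegative. The largest eigenvalue, 3, is at most the vertex count 3.

[0, 3, 3]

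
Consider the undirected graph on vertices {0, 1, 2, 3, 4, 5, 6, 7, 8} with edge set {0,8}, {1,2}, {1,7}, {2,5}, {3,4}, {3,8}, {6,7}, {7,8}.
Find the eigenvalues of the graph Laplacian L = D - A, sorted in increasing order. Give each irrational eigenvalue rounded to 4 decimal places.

Each diagonal entry of L is the vertex degree and each off-diagonal entry is -1 where an edge is present, 0 otherwise; in the order [0, 1, 2, 3, 4, 5, 6, 7, 8] the diagonal is [1, 2, 2, 2, 1, 1, 1, 3, 3]. Diagonalising L (or applying a numerical eigensolver to the 9x9 matrix) gives the spectrum above. The single zero eigenvalue shows the graph is connected. The eigenvalues sum to 16, which equals trace(L) = 2|E|.

[0, 0.1862, 0.4822, 0.7043, 1.4073, 2.1338, 2.8532, 3.5372, 4.6958]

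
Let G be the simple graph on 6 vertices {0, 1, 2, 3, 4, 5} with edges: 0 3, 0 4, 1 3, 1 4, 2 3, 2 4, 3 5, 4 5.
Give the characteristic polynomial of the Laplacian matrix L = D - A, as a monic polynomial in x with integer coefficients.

x^6 - 16x^5 + 96x^4 - 272x^3 + 368x^2 - 192x

Reading degrees in the order [0, 1, 2, 3, 4, 5] gives [2, 2, 2, 4, 4, 2]; set D = diag(2, 2, 2, 4, 4, 2) and form L = D - A. Computing det(xI - L) by cofactor expansion (or equivalently via sum-over-permutations) gives x^6 - 16x^5 + 96x^4 - 272x^3 + 368x^2 - 192x. The constant term is 0 because L is singular (the all-ones vector lies in its kernel).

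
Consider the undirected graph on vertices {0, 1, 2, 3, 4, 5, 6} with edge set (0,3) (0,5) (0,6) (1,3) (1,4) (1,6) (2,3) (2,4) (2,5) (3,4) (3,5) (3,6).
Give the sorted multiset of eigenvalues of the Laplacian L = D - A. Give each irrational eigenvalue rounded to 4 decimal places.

[0, 2, 2, 4, 4, 5, 7]

Reading degrees in the order [0, 1, 2, 3, 4, 5, 6] gives [3, 3, 3, 6, 3, 3, 3]; set D = diag(3, 3, 3, 6, 3, 3, 3) and form L = D - A. L is symmetric positive semidefinite, so every eigenvalue is real and nonnegative. The eigenvalues sum to 24, which equals trace(L) = 2|E|. The largest eigenvalue, 7, is at most the vertex count 7.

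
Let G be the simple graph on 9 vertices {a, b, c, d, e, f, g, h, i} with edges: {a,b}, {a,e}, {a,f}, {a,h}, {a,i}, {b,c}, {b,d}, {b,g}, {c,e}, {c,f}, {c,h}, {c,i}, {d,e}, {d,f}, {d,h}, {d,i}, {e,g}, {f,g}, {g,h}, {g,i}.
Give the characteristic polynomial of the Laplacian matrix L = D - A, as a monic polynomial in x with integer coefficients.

Reading degrees in the order [a, b, c, d, e, f, g, h, i] gives [5, 4, 5, 5, 4, 4, 5, 4, 4]; set D = diag(5, 4, 5, 5, 4, 4, 5, 4, 4) and form L = D - A. The eigenvalues of L are [0, 4, 4, 4, 4, 5, 5, 5, 9]; the characteristic polynomial is the product of (x - lambda_i), which multiplies out to x^9 - 40x^8 + 690x^7 - 6720x^6 + 40485x^5 - 154704x^4 + 366560x^3 - 492800x^2 + 288000x. Since p(0) = det(-L) = 0, x divides p(x). There is one zero in the spectrum, matching the 1 component. The eigenvalues sum to 40, which equals trace(L) = 2|E|.

x^9 - 40x^8 + 690x^7 - 6720x^6 + 40485x^5 - 154704x^4 + 366560x^3 - 492800x^2 + 288000x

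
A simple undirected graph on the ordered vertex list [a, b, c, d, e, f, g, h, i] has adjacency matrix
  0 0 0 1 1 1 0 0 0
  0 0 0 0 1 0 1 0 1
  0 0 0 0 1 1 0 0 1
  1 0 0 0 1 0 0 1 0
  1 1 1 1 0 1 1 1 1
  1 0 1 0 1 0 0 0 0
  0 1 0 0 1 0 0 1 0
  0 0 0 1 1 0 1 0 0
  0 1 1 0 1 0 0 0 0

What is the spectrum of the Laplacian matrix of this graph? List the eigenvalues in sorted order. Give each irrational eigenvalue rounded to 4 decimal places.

[0, 1.5858, 1.5858, 3, 3, 4.4142, 4.4142, 5, 9]

Reading degrees in the order [a, b, c, d, e, f, g, h, i] gives [3, 3, 3, 3, 8, 3, 3, 3, 3]; set D = diag(3, 3, 3, 3, 8, 3, 3, 3, 3) and form L = D - A. Since every row of L sums to 0, the all-ones vector is in the kernel and 0 is an eigenvalue. The single zero eigenvalue shows the graph is connected. The eigenvalues sum to 32, which equals trace(L) = 2|E|. The largest eigenvalue, 9, is at most the vertex count 9.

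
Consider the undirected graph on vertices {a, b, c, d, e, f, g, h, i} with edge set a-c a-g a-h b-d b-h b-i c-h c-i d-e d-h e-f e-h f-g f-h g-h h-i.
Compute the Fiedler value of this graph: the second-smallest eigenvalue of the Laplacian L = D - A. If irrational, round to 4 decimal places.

With the vertex order [a, b, c, d, e, f, g, h, i], the degrees are [3, 3, 3, 3, 3, 3, 3, 8, 3], giving D = diag(3, 3, 3, 3, 3, 3, 3, 8, 3) and L = D - A. The sorted Laplacian eigenvalues are [0, 1.5858, 1.5858, 3, 3, 4.4142, 4.4142, 5, 9]; the algebraic connectivity is the second entry, 1.5858. The largest eigenvalue, 9, is at most the vertex count 9.

1.5858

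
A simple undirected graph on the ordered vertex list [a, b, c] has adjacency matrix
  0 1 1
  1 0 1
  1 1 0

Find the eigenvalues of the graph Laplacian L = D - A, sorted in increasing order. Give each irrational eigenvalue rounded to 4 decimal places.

[0, 3, 3]

Reading degrees in the order [a, b, c] gives [2, 2, 2]; set D = diag(2, 2, 2) and form L = D - A. The multiplicity of 0 as a Laplacian eigenvalue equals the number of connected components. The single zero eigenvalue shows the graph is connected. By the matrix-tree theorem the graph has (1/3) * product of the nonzero eigenvalues = 3 spanning trees.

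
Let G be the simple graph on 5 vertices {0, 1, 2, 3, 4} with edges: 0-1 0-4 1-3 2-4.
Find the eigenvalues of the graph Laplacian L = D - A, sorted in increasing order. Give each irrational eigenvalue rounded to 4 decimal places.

With the vertex order [0, 1, 2, 3, 4], the degrees are [2, 2, 1, 1, 2], giving D = diag(2, 2, 1, 1, 2) and L = D - A. Since every row of L sums to 0, the all-ones vector is in the kernel and 0 is an eigenvalue. There is one zero in the spectrum, matching the 1 component.

[0, 0.3820, 1.3820, 2.6180, 3.6180]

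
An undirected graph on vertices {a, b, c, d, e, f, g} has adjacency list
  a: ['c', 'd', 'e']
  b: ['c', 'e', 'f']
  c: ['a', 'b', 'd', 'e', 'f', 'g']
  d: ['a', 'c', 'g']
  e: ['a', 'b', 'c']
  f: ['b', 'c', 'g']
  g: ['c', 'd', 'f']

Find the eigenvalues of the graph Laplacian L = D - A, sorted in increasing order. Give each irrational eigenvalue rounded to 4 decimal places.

Each diagonal entry of L is the vertex degree and each off-diagonal entry is -1 where an edge is present, 0 otherwise; in the order [a, b, c, d, e, f, g] the diagonal is [3, 3, 6, 3, 3, 3, 3]. The multiplicity of 0 as a Laplacian eigenvalue equals the number of connected components. The single zero eigenvalue shows the graph is connected. The largest eigenvalue, 7, is at most the vertex count 7.

[0, 2, 2, 4, 4, 5, 7]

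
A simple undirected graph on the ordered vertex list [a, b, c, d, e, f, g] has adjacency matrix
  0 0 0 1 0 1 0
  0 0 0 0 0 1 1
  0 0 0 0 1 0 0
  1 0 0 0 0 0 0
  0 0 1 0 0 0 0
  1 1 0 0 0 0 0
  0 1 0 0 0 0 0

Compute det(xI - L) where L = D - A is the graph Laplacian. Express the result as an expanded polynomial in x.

x^7 - 10x^6 + 37x^5 - 62x^4 + 45x^3 - 10x^2

With the vertex order [a, b, c, d, e, f, g], the degrees are [2, 2, 1, 1, 1, 2, 1], giving D = diag(2, 2, 1, 1, 1, 2, 1) and L = D - A. Computing det(xI - L) by cofactor expansion (or equivalently via sum-over-permutations) gives x^7 - 10x^6 + 37x^5 - 62x^4 + 45x^3 - 10x^2. The constant term is 0 because L is singular (the all-ones vector lies in its kernel).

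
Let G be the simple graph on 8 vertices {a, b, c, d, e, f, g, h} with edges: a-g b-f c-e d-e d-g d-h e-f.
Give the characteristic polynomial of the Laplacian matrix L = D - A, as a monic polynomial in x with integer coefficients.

x^8 - 14x^7 + 76x^6 - 204x^5 + 286x^4 - 204x^3 + 68x^2 - 8x

Reading degrees in the order [a, b, c, d, e, f, g, h] gives [1, 1, 1, 3, 3, 2, 2, 1]; set D = diag(1, 1, 1, 3, 3, 2, 2, 1) and form L = D - A. Computing det(xI - L) by cofactor expansion (or equivalently via sum-over-permutations) gives x^8 - 14x^7 + 76x^6 - 204x^5 + 286x^4 - 204x^3 + 68x^2 - 8x. The coefficient of x^7 equals -trace(L) = -14, matching the sum of degrees. The largest eigenvalue, 4.6855, is at most the vertex count 8.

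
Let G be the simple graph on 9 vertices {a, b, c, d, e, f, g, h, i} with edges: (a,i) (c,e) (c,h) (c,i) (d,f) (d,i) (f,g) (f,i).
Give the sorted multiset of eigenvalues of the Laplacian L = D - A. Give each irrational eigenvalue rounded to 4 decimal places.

[0, 0, 0.3339, 0.7460, 1, 1.4123, 3.3136, 3.8587, 5.3356]

With the vertex order [a, b, c, d, e, f, g, h, i], the degrees are [1, 0, 3, 2, 1, 3, 1, 1, 4], giving D = diag(1, 0, 3, 2, 1, 3, 1, 1, 4) and L = D - A. L is symmetric positive semidefinite, so every eigenvalue is real and nonnegative. The 2 zero eigenvalues correspond to the 2 connected components. The largest eigenvalue, 5.3356, is at most the vertex count 9. The eigenvalues sum to 16, which equals trace(L) = 2|E|.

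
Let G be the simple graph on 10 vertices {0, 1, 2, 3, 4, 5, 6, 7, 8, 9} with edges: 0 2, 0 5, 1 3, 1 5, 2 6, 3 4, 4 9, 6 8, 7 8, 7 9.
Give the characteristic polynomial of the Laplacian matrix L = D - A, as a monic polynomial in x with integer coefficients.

With the vertex order [0, 1, 2, 3, 4, 5, 6, 7, 8, 9], the degrees are [2, 2, 2, 2, 2, 2, 2, 2, 2, 2], giving D = diag(2, 2, 2, 2, 2, 2, 2, 2, 2, 2) and L = D - A. Computing det(xI - L) by cofactor expansion (or equivalently via sum-over-permutations) gives x^10 - 20x^9 + 170x^8 - 800x^7 + 2275x^6 - 4004x^5 + 4290x^4 - 2640x^3 + 825x^2 - 100x. The constant term is 0 because L is singular (the all-ones vector lies in its kernel).

x^10 - 20x^9 + 170x^8 - 800x^7 + 2275x^6 - 4004x^5 + 4290x^4 - 2640x^3 + 825x^2 - 100x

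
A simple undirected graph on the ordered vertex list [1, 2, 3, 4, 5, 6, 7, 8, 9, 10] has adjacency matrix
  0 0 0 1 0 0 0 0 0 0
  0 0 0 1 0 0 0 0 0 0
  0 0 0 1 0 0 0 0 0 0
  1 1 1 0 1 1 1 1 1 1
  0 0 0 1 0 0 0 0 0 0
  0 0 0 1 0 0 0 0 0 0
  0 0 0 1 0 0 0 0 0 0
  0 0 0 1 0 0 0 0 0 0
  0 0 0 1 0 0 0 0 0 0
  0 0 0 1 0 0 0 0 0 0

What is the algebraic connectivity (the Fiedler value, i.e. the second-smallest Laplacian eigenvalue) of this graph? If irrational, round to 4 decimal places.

1

With the vertex order [1, 2, 3, 4, 5, 6, 7, 8, 9, 10], the degrees are [1, 1, 1, 9, 1, 1, 1, 1, 1, 1], giving D = diag(1, 1, 1, 9, 1, 1, 1, 1, 1, 1) and L = D - A. The sorted Laplacian eigenvalues are [0, 1, 1, 1, 1, 1, 1, 1, 1, 10]; the algebraic connectivity is the second entry, 1.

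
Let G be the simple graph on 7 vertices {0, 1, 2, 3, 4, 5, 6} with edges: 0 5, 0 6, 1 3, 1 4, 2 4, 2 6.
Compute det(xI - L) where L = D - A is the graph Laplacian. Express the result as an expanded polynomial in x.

Each diagonal entry of L is the vertex degree and each off-diagonal entry is -1 where an edge is present, 0 otherwise; in the order [0, 1, 2, 3, 4, 5, 6] the diagonal is [2, 2, 2, 1, 2, 1, 2]. L has integer entries, so p(x) = det(xI - L) has integer coefficients. Expanding the determinant yields x^7 - 12x^6 + 55x^5 - 120x^4 + 126x^3 - 56x^2 + 7x. The coefficient of x^6 equals -trace(L) = -12, matching the sum of degrees. The largest eigenvalue, 3.8019, is at most the vertex count 7.

x^7 - 12x^6 + 55x^5 - 120x^4 + 126x^3 - 56x^2 + 7x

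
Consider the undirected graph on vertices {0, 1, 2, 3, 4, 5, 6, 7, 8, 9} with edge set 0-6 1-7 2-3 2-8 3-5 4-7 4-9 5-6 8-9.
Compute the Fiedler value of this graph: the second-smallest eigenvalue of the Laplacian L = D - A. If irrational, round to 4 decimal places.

With the vertex order [0, 1, 2, 3, 4, 5, 6, 7, 8, 9], the degrees are [1, 1, 2, 2, 2, 2, 2, 2, 2, 2], giving D = diag(1, 1, 2, 2, 2, 2, 2, 2, 2, 2) and L = D - A. The smallest Laplacian eigenvalue is always 0. The next one, lambda_2 = 0.0979, measures how hard the graph is to disconnect: larger values mean better connectivity. The eigenvalues sum to 18, which equals trace(L) = 2|E|.

0.0979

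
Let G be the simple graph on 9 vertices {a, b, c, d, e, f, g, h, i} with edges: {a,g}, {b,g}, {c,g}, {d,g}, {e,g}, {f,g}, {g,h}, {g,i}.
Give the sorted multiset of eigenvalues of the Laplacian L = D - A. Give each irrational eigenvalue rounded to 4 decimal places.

[0, 1, 1, 1, 1, 1, 1, 1, 9]

Each diagonal entry of L is the vertex degree and each off-diagonal entry is -1 where an edge is present, 0 otherwise; in the order [a, b, c, d, e, f, g, h, i] the diagonal is [1, 1, 1, 1, 1, 1, 8, 1, 1]. L is symmetric positive semidefinite, so every eigenvalue is real and nonnegative. The largest eigenvalue, 9, is at most the vertex count 9.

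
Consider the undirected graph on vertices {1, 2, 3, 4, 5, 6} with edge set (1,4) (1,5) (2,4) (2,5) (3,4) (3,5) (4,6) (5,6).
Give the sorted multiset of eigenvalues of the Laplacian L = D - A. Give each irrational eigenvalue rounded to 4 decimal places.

With the vertex order [1, 2, 3, 4, 5, 6], the degrees are [2, 2, 2, 4, 4, 2], giving D = diag(2, 2, 2, 4, 4, 2) and L = D - A. Diagonalising L (or applying a numerical eigensolver to the 6x6 matrix) gives the spectrum above. The eigenvalues sum to 16, which equals trace(L) = 2|E|.

[0, 2, 2, 2, 4, 6]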